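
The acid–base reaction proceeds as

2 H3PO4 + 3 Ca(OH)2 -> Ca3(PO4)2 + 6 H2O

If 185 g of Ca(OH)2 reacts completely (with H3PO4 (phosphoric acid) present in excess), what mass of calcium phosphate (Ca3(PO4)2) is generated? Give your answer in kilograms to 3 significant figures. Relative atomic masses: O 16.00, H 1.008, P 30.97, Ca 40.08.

0.258 kg

M(Ca(OH)2) = 40.08 + 2(16.00) + 2(1.008) = 74.096 g/mol.
M(Ca3(PO4)2) = 3(40.08) + 2(30.97) + 8(16.00) = 310.18 g/mol.
n(Ca(OH)2) = 185.0 g / 74.096 g/mol = 2.497 mol.
From the equation the Ca(OH)2:Ca3(PO4)2 mole ratio is 3:1, so n(Ca3(PO4)2) = 2.497 × 1/3 = 0.8323 mol.
Mass of Ca3(PO4)2 = 0.8323 mol × 310.18 g/mol = 258.1 g.
Converting to kg: 258.1 g = 0.258 kg.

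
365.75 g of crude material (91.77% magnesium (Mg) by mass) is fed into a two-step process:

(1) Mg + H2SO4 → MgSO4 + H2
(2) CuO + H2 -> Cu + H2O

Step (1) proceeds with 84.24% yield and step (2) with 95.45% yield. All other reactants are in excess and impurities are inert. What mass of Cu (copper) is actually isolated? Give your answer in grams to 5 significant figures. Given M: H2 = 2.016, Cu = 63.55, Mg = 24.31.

705.52 g

Pure Mg = 365.75 × 0.9177 = 335.649 g.
n(Mg) = 335.649 / 24.31 = 13.8070 mol.
Step 1 (Mg:H2 = 1:1): theoretical n(H2) = 13.8070 mol; at 84.24% yield, n(H2) = 11.6310 mol.
Step 2 (H2:Cu = 1:1): theoretical n(Cu) = 11.6310 mol, so theoretical mass = 11.6310 × 63.55 = 739.152 g.
At 95.45% yield, actual mass of Cu = 739.152 × 0.9545 = 705.521 g.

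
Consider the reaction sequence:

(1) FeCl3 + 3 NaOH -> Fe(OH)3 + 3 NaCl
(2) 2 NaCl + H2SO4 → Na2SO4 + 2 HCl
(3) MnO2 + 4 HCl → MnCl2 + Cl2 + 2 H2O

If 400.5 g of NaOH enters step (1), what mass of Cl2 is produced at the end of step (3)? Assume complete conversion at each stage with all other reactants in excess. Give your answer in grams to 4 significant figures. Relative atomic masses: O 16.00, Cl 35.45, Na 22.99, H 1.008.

177.5 g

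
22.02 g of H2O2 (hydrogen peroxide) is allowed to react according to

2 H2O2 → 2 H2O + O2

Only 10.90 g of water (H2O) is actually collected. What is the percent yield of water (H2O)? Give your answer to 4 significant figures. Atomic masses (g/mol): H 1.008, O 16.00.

M(H2O2) = 2(1.008) + 2(16.00) = 34.016 g/mol.
M(H2O) = 2(1.008) + 16.00 = 18.016 g/mol.
n(H2O2) = 22.020 g / 34.016 g/mol = 0.64734 mol.
From the equation the H2O2:H2O mole ratio is 2:2, so n(H2O) = 0.64734 × 2/2 = 0.64734 mol.
Mass of H2O = 0.64734 mol × 18.016 g/mol = 11.663 g.
This is the theoretical yield. Percent yield = 10.90 g / 11.663 g × 100% = 93.462%.

93.46 %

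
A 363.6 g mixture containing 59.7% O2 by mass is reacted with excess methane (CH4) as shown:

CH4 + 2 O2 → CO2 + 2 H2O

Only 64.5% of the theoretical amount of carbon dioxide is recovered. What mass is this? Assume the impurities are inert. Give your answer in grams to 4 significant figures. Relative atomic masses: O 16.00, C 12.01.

96.28 g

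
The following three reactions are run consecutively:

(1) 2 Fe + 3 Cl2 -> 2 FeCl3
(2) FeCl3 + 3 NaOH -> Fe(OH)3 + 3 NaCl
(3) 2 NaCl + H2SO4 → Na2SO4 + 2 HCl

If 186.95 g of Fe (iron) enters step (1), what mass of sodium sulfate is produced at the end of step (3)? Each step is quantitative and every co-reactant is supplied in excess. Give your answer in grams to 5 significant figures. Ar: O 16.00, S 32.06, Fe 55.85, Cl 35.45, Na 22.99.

M(Fe) = 55.85 g/mol.
M(Na2SO4) = 2(22.99) + 32.06 + 4(16.00) = 142.04 g/mol.
n(Fe) = 186.95 / 55.85 = 3.34736 mol.
Reaction (1): Fe→FeCl3 ratio 2:2 ⇒ n(FeCl3) = 3.34736 mol.
Reaction (2): FeCl3→NaCl ratio 1:3 ⇒ n(NaCl) = 10.0421 mol.
Reaction (3): NaCl→Na2SO4 ratio 2:1 ⇒ n(Na2SO4) = 5.02104 mol.
Mass of Na2SO4 = 5.02104 × 142.04 = 713.188 g.

713.19 g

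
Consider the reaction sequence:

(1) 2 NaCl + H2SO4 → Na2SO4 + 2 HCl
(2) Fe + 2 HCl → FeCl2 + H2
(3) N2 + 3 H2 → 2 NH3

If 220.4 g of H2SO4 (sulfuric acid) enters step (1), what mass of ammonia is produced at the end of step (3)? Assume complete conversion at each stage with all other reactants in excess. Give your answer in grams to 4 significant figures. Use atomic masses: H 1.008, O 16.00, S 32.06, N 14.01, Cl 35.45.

25.52 g

M(H2SO4) = 2(1.008) + 32.06 + 4(16.00) = 98.076 g/mol.
M(NH3) = 14.01 + 3(1.008) = 17.034 g/mol.
n(H2SO4) = 220.4 / 98.076 = 2.2472 mol.
Reaction (1): H2SO4→HCl ratio 1:2 ⇒ n(HCl) = 4.4945 mol.
Reaction (2): HCl→H2 ratio 2:1 ⇒ n(H2) = 2.2472 mol.
Reaction (3): H2→NH3 ratio 3:2 ⇒ n(NH3) = 1.4982 mol.
Mass of NH3 = 1.4982 × 17.034 = 25.520 g.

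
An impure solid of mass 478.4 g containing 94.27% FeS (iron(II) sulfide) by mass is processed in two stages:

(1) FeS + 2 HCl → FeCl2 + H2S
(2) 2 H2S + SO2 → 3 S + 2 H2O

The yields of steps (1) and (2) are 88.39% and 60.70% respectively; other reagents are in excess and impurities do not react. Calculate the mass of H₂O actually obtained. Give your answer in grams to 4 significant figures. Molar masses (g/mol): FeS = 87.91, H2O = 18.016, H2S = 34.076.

Pure FeS = 478.4 × 0.9427 = 450.99 g.
n(FeS) = 450.99 / 87.91 = 5.1301 mol.
Step 1 (FeS:H2S = 1:1): theoretical n(H2S) = 5.1301 mol; at 88.39% yield, n(H2S) = 4.5345 mol.
Step 2 (H2S:H2O = 2:2): theoretical n(H2O) = 4.5345 mol, so theoretical mass = 4.5345 × 18.016 = 81.694 g.
At 60.70% yield, actual mass of H2O = 81.694 × 0.6070 = 49.588 g.

49.59 g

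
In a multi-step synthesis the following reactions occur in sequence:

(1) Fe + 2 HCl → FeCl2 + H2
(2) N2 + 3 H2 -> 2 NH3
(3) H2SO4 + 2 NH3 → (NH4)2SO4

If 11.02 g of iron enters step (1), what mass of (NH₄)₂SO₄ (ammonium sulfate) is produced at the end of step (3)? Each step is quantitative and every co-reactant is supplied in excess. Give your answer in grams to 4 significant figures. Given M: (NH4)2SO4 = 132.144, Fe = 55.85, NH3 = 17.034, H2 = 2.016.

n(Fe) = 11.02 / 55.85 = 0.19731 mol.
Reaction (1): Fe→H2 ratio 1:1 ⇒ n(H2) = 0.19731 mol.
Reaction (2): H2→NH3 ratio 3:2 ⇒ n(NH3) = 0.13154 mol.
Reaction (3): NH3→(NH4)2SO4 ratio 2:1 ⇒ n((NH4)2SO4) = 0.065771 mol.
Mass of (NH4)2SO4 = 0.065771 × 132.144 = 8.6913 g.

8.691 g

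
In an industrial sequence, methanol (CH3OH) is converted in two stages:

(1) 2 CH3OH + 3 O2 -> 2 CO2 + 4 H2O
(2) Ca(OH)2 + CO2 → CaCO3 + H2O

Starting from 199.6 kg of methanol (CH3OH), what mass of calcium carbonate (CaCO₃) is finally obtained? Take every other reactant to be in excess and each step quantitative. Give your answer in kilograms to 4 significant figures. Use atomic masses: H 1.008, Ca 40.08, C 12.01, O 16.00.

M(CH3OH) = 12.01 + 4(1.008) + 16.00 = 32.042 g/mol.
M(CaCO3) = 40.08 + 12.01 + 3(16.00) = 100.09 g/mol.
199.6 kg = 199600 g.
n(CH3OH) = 199600 / 32.042 = 6229.3 mol.
Step 1 gives a 2:2 ratio of CH3OH to CO2, so n(CO2) = 6229.3 mol.
In step 2 the CO2:CaCO3 ratio is 1:1, so n(CaCO3) = 6229.3 mol.
Mass of CaCO3 = 6229.3 × 100.09 = 623490 g = 623.5 kg.

623.5 kg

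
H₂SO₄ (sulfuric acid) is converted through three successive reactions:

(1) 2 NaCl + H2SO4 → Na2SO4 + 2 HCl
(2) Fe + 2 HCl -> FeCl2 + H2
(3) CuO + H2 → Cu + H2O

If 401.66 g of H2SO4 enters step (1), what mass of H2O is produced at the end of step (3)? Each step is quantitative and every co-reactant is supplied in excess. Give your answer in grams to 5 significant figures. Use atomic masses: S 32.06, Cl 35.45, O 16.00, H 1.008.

M(H2SO4) = 2(1.008) + 32.06 + 4(16.00) = 98.076 g/mol.
M(H2O) = 2(1.008) + 16.00 = 18.016 g/mol.
n(H2SO4) = 401.66 / 98.076 = 4.09540 mol.
Reaction (1): H2SO4→HCl ratio 1:2 ⇒ n(HCl) = 8.19079 mol.
Reaction (2): HCl→H2 ratio 2:1 ⇒ n(H2) = 4.09540 mol.
Reaction (3): H2→H2O ratio 1:1 ⇒ n(H2O) = 4.09540 mol.
Mass of H2O = 4.09540 × 18.016 = 73.7826 g.

73.783 g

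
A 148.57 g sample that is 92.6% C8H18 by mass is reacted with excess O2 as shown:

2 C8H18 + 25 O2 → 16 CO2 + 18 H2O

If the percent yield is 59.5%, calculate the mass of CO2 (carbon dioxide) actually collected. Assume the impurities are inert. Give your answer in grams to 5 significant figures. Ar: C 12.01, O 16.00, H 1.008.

252.31 g

Pure C8H18 available = 148.57 g × 0.926 = 137.576 g.
M(C8H18) = 8(12.01) + 18(1.008) = 114.224 g/mol.
M(CO2) = 12.01 + 2(16.00) = 44.01 g/mol.
n(C8H18) = 137.576 g / 114.224 g/mol = 1.20444 mol.
From the equation the C8H18:CO2 mole ratio is 2:16, so n(CO2) = 1.20444 × 16/2 = 9.63551 mol.
Mass of CO2 = 9.63551 mol × 44.01 g/mol = 424.059 g.
Actual mass collected = 424.059 g × 0.595 = 252.315 g.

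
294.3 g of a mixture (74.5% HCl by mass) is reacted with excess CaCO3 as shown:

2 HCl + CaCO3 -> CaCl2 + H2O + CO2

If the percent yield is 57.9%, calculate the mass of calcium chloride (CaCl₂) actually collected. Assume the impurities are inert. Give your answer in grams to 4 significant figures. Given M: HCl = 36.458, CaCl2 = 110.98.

193.2 g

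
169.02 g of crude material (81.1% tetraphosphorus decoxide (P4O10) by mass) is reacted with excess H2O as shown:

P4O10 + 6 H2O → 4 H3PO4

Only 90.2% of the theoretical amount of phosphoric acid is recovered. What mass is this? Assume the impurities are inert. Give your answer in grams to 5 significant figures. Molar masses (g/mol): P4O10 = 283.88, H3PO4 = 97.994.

170.72 g

Pure P4O10 available = 169.02 g × 0.811 = 137.075 g.
n(P4O10) = 137.075 g / 283.88 g/mol = 0.482863 mol.
From the equation the P4O10:H3PO4 mole ratio is 1:4, so n(H3PO4) = 0.482863 × 4/1 = 1.93145 mol.
Mass of H3PO4 = 1.93145 mol × 97.994 g/mol = 189.271 g.
Actual mass collected = 189.271 g × 0.902 = 170.722 g.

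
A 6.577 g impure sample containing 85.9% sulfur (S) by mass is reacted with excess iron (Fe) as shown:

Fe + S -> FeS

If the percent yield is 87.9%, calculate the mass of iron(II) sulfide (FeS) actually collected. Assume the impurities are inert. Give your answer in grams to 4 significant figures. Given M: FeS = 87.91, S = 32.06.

13.62 g

Pure S available = 6.577 g × 0.859 = 5.6496 g.
n(S) = 5.6496 g / 32.06 g/mol = 0.17622 mol.
From the equation the S:FeS mole ratio is 1:1, so n(FeS) = 0.17622 × 1/1 = 0.17622 mol.
Mass of FeS = 0.17622 mol × 87.91 g/mol = 15.492 g.
Actual mass collected = 15.492 g × 0.879 = 13.617 g.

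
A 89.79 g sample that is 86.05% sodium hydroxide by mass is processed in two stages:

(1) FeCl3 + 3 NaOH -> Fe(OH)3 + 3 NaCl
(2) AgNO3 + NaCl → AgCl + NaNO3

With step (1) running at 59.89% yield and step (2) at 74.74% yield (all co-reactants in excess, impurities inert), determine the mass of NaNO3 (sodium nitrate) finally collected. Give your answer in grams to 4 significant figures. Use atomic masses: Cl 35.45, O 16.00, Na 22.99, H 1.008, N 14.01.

73.50 g

Pure NaOH = 89.79 × 0.8605 = 77.264 g.
M(NaOH) = 22.99 + 16.00 + 1.008 = 39.998 g/mol.
M(NaNO3) = 22.99 + 14.01 + 3(16.00) = 85.00 g/mol.
n(NaOH) = 77.264 / 39.998 = 1.9317 mol.
Step 1 (NaOH:NaCl = 3:3): theoretical n(NaCl) = 1.9317 mol; at 59.89% yield, n(NaCl) = 1.1569 mol.
Step 2 (NaCl:NaNO3 = 1:1): theoretical n(NaNO3) = 1.1569 mol, so theoretical mass = 1.1569 × 85.00 = 98.336 g.
At 74.74% yield, actual mass of NaNO3 = 98.336 × 0.7474 = 73.497 g.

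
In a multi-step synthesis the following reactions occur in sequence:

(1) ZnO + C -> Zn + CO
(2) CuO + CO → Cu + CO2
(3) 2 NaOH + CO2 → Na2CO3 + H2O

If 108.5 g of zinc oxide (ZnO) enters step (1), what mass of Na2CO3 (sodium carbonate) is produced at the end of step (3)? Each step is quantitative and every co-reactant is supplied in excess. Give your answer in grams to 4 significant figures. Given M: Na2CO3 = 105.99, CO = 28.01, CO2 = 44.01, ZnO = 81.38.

n(ZnO) = 108.5 / 81.38 = 1.3333 mol.
Reaction (1): ZnO→CO ratio 1:1 ⇒ n(CO) = 1.3333 mol.
Reaction (2): CO→CO2 ratio 1:1 ⇒ n(CO2) = 1.3333 mol.
Reaction (3): CO2→Na2CO3 ratio 1:1 ⇒ n(Na2CO3) = 1.3333 mol.
Mass of Na2CO3 = 1.3333 × 105.99 = 141.31 g.

141.3 g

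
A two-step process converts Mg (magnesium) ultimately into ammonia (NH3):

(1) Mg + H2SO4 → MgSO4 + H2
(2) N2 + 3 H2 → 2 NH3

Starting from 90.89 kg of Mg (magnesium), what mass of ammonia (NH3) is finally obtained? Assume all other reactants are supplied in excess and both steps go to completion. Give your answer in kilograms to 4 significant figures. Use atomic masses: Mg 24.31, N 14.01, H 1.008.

M(Mg) = 24.31 g/mol.
M(NH3) = 14.01 + 3(1.008) = 17.034 g/mol.
90.89 kg = 90890 g.
n(Mg) = 90890 / 24.31 = 3738.8 mol.
Step 1 gives a 1:1 ratio of Mg to H2, so n(H2) = 3738.8 mol.
In step 2 the H2:NH3 ratio is 3:2, so n(NH3) = 2492.5 mol.
Mass of NH3 = 2492.5 × 17.034 = 42458 g = 42.46 kg.

42.46 kg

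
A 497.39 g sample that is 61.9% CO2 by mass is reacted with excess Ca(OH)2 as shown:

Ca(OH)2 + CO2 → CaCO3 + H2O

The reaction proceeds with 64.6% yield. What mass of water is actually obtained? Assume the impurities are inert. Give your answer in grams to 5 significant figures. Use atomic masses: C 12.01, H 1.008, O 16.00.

Pure CO2 available = 497.39 g × 0.619 = 307.884 g.
M(CO2) = 12.01 + 2(16.00) = 44.01 g/mol.
M(H2O) = 2(1.008) + 16.00 = 18.016 g/mol.
n(CO2) = 307.884 g / 44.01 g/mol = 6.99578 mol.
From the equation the CO2:H2O mole ratio is 1:1, so n(H2O) = 6.99578 × 1/1 = 6.99578 mol.
Mass of H2O = 6.99578 mol × 18.016 g/mol = 126.036 g.
Actual mass collected = 126.036 g × 0.646 = 81.4193 g.

81.419 g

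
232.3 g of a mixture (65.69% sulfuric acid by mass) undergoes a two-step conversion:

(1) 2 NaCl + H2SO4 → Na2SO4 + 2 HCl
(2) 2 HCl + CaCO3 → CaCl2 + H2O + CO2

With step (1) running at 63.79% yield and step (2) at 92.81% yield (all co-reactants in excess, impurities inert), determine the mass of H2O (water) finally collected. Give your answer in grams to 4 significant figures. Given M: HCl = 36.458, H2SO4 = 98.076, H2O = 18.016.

16.60 g

Pure H2SO4 = 232.3 × 0.6569 = 152.60 g.
n(H2SO4) = 152.60 / 98.076 = 1.5559 mol.
Step 1 (H2SO4:HCl = 1:2): theoretical n(HCl) = 3.1118 mol; at 63.79% yield, n(HCl) = 1.9850 mol.
Step 2 (HCl:H2O = 2:1): theoretical n(H2O) = 0.99252 mol, so theoretical mass = 0.99252 × 18.016 = 17.881 g.
At 92.81% yield, actual mass of H2O = 17.881 × 0.9281 = 16.596 g.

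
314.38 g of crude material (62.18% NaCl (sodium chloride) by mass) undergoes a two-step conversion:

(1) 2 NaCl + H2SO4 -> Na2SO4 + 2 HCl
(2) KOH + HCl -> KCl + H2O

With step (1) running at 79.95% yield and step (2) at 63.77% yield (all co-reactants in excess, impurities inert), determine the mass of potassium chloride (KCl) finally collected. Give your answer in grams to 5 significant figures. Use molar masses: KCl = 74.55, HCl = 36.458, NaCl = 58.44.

127.14 g

Pure NaCl = 314.38 × 0.6218 = 195.481 g.
n(NaCl) = 195.481 / 58.44 = 3.34499 mol.
Step 1 (NaCl:HCl = 2:2): theoretical n(HCl) = 3.34499 mol; at 79.95% yield, n(HCl) = 2.67432 mol.
Step 2 (HCl:KCl = 1:1): theoretical n(KCl) = 2.67432 mol, so theoretical mass = 2.67432 × 74.55 = 199.371 g.
At 63.77% yield, actual mass of KCl = 199.371 × 0.6377 = 127.139 g.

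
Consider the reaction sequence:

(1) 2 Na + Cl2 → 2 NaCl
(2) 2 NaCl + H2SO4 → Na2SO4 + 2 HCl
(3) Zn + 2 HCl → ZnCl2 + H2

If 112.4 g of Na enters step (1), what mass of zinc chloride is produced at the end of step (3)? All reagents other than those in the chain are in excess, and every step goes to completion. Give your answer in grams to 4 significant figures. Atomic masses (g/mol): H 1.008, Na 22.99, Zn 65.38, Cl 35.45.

333.1 g

M(Na) = 22.99 g/mol.
M(ZnCl2) = 65.38 + 2(35.45) = 136.28 g/mol.
n(Na) = 112.4 / 22.99 = 4.8891 mol.
Reaction (1): Na→NaCl ratio 2:2 ⇒ n(NaCl) = 4.8891 mol.
Reaction (2): NaCl→HCl ratio 2:2 ⇒ n(HCl) = 4.8891 mol.
Reaction (3): HCl→ZnCl2 ratio 2:1 ⇒ n(ZnCl2) = 2.4445 mol.
Mass of ZnCl2 = 2.4445 × 136.28 = 333.14 g.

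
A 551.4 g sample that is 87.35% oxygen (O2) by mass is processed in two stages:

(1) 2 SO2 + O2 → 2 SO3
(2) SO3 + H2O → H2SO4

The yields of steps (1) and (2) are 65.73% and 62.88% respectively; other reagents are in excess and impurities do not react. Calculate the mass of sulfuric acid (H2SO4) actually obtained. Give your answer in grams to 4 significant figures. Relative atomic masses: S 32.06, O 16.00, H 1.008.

1220 g

Pure O2 = 551.4 × 0.8735 = 481.65 g.
M(O2) = 2(16.00) = 32.00 g/mol.
M(H2SO4) = 2(1.008) + 32.06 + 4(16.00) = 98.076 g/mol.
n(O2) = 481.65 / 32.00 = 15.051 mol.
Step 1 (O2:SO3 = 1:2): theoretical n(SO3) = 30.103 mol; at 65.73% yield, n(SO3) = 19.787 mol.
Step 2 (SO3:H2SO4 = 1:1): theoretical n(H2SO4) = 19.787 mol, so theoretical mass = 19.787 × 98.076 = 1940.6 g.
At 62.88% yield, actual mass of H2SO4 = 1940.6 × 0.6288 = 1220.2 g.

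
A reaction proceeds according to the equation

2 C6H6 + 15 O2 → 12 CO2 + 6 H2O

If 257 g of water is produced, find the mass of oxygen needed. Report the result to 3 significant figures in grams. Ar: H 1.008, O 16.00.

M(H2O) = 2(1.008) + 16.00 = 18.016 g/mol.
M(O2) = 2(16.00) = 32.00 g/mol.
n(H2O) = 257.0 g / 18.016 g/mol = 14.27 mol.
From the equation the H2O:O2 mole ratio is 6:15, so n(O2) = 14.27 × 15/6 = 35.66 mol.
Mass of O2 = 35.66 mol × 32.00 g/mol = 1141 g.

1140 g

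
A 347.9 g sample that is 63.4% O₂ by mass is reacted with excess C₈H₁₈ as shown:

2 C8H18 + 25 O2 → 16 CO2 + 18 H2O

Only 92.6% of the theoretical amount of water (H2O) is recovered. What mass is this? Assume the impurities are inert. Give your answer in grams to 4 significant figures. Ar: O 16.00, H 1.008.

82.79 g

Pure O2 available = 347.9 g × 0.634 = 220.57 g.
M(O2) = 2(16.00) = 32.00 g/mol.
M(H2O) = 2(1.008) + 16.00 = 18.016 g/mol.
n(O2) = 220.57 g / 32.00 g/mol = 6.8928 mol.
From the equation the O2:H2O mole ratio is 25:18, so n(H2O) = 6.8928 × 18/25 = 4.9628 mol.
Mass of H2O = 4.9628 mol × 18.016 g/mol = 89.410 g.
Actual mass collected = 89.410 g × 0.926 = 82.793 g.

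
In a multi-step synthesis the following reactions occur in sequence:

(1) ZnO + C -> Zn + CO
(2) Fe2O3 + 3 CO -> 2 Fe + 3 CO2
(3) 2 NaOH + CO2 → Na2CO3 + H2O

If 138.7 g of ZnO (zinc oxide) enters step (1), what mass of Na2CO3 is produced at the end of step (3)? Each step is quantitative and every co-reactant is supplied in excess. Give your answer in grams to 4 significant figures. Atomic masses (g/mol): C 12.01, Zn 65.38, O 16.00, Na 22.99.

180.6 g

M(ZnO) = 65.38 + 16.00 = 81.38 g/mol.
M(Na2CO3) = 2(22.99) + 12.01 + 3(16.00) = 105.99 g/mol.
n(ZnO) = 138.7 / 81.38 = 1.7043 mol.
Reaction (1): ZnO→CO ratio 1:1 ⇒ n(CO) = 1.7043 mol.
Reaction (2): CO→CO2 ratio 3:3 ⇒ n(CO2) = 1.7043 mol.
Reaction (3): CO2→Na2CO3 ratio 1:1 ⇒ n(Na2CO3) = 1.7043 mol.
Mass of Na2CO3 = 1.7043 × 105.99 = 180.64 g.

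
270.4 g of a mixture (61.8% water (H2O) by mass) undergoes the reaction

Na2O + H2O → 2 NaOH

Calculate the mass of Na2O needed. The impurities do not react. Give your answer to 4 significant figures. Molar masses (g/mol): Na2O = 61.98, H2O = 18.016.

Mass of pure H2O = 270.4 g × 0.618 = 167.11 g.
n(H2O) = 167.11 g / 18.016 g/mol = 9.2755 mol.
From the equation the H2O:Na2O mole ratio is 1:1, so n(Na2O) = 9.2755 × 1/1 = 9.2755 mol.
Mass of Na2O = 9.2755 mol × 61.98 g/mol = 574.89 g.

574.9 g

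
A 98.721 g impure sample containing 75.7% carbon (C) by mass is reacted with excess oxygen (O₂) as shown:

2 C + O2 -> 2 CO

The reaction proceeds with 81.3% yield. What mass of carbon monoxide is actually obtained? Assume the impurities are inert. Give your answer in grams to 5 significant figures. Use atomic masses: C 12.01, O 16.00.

Pure C available = 98.721 g × 0.757 = 74.7318 g.
M(C) = 12.01 g/mol.
M(CO) = 12.01 + 16.00 = 28.01 g/mol.
n(C) = 74.7318 g / 12.01 g/mol = 6.22246 mol.
From the equation the C:CO mole ratio is 2:2, so n(CO) = 6.22246 × 2/2 = 6.22246 mol.
Mass of CO = 6.22246 mol × 28.01 g/mol = 174.291 g.
Actual mass collected = 174.291 g × 0.813 = 141.699 g.

141.70 g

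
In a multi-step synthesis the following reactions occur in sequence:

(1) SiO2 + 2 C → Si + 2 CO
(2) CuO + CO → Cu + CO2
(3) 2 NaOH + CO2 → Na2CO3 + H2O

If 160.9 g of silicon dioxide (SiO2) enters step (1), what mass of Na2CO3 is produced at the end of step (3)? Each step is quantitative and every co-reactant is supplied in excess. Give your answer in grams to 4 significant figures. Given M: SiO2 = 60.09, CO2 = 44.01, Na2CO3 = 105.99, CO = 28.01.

n(SiO2) = 160.9 / 60.09 = 2.6777 mol.
Reaction (1): SiO2→CO ratio 1:2 ⇒ n(CO) = 5.3553 mol.
Reaction (2): CO→CO2 ratio 1:1 ⇒ n(CO2) = 5.3553 mol.
Reaction (3): CO2→Na2CO3 ratio 1:1 ⇒ n(Na2CO3) = 5.3553 mol.
Mass of Na2CO3 = 5.3553 × 105.99 = 567.61 g.

567.6 g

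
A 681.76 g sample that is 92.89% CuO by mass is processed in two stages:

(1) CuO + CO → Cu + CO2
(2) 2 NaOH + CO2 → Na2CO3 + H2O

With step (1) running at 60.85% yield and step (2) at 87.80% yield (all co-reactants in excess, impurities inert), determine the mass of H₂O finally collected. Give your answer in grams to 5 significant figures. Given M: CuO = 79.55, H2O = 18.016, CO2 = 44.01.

Pure CuO = 681.76 × 0.9289 = 633.287 g.
n(CuO) = 633.287 / 79.55 = 7.96087 mol.
Step 1 (CuO:CO2 = 1:1): theoretical n(CO2) = 7.96087 mol; at 60.85% yield, n(CO2) = 4.84419 mol.
Step 2 (CO2:H2O = 1:1): theoretical n(H2O) = 4.84419 mol, so theoretical mass = 4.84419 × 18.016 = 87.2729 g.
At 87.80% yield, actual mass of H2O = 87.2729 × 0.8780 = 76.6256 g.

76.626 g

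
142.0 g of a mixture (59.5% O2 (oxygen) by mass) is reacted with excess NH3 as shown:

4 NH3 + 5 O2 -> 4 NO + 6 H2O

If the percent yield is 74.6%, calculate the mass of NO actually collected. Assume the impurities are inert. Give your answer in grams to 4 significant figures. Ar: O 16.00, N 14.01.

47.29 g

Pure O2 available = 142.0 g × 0.595 = 84.490 g.
M(O2) = 2(16.00) = 32.00 g/mol.
M(NO) = 14.01 + 16.00 = 30.01 g/mol.
n(O2) = 84.490 g / 32.00 g/mol = 2.6403 mol.
From the equation the O2:NO mole ratio is 5:4, so n(NO) = 2.6403 × 4/5 = 2.1122 mol.
Mass of NO = 2.1122 mol × 30.01 g/mol = 63.389 g.
Actual mass collected = 63.389 g × 0.746 = 47.288 g.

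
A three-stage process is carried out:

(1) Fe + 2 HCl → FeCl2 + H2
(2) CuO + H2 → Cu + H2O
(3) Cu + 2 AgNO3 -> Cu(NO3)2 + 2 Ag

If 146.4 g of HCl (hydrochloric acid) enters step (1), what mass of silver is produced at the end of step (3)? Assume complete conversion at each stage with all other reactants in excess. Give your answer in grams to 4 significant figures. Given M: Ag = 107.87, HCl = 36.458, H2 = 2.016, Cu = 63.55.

433.2 g

n(HCl) = 146.4 / 36.458 = 4.0156 mol.
Reaction (1): HCl→H2 ratio 2:1 ⇒ n(H2) = 2.0078 mol.
Reaction (2): H2→Cu ratio 1:1 ⇒ n(Cu) = 2.0078 mol.
Reaction (3): Cu→Ag ratio 1:2 ⇒ n(Ag) = 4.0156 mol.
Mass of Ag = 4.0156 × 107.87 = 433.16 g.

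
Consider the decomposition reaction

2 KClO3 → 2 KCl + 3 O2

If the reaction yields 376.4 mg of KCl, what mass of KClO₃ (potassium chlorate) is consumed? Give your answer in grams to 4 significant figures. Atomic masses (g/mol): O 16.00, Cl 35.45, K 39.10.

0.6188 g

M(KCl) = 39.10 + 35.45 = 74.55 g/mol.
M(KClO3) = 39.10 + 35.45 + 3(16.00) = 122.55 g/mol.
Convert: 376.4 mg = 0.37640 g.
n(KCl) = 0.37640 g / 74.55 g/mol = 0.0050490 mol.
From the equation the KCl:KClO3 mole ratio is 2:2, so n(KClO3) = 0.0050490 × 2/2 = 0.0050490 mol.
Mass of KClO3 = 0.0050490 mol × 122.55 g/mol = 0.61875 g.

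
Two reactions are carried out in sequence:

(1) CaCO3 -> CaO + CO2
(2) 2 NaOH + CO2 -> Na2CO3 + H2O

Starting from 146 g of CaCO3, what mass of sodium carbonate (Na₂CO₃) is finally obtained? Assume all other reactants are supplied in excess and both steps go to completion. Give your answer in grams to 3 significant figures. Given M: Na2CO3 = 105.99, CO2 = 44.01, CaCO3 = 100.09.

155 g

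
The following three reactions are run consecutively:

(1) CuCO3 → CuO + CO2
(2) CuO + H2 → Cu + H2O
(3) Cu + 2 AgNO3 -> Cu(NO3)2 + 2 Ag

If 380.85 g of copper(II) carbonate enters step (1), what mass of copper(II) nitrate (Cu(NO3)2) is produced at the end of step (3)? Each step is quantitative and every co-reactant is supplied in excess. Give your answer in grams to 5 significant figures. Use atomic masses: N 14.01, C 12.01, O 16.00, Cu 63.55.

M(CuCO3) = 63.55 + 12.01 + 3(16.00) = 123.56 g/mol.
M(Cu(NO3)2) = 63.55 + 2(14.01) + 6(16.00) = 187.57 g/mol.
n(CuCO3) = 380.85 / 123.56 = 3.08231 mol.
Reaction (1): CuCO3→CuO ratio 1:1 ⇒ n(CuO) = 3.08231 mol.
Reaction (2): CuO→Cu ratio 1:1 ⇒ n(Cu) = 3.08231 mol.
Reaction (3): Cu→Cu(NO3)2 ratio 1:1 ⇒ n(Cu(NO3)2) = 3.08231 mol.
Mass of Cu(NO3)2 = 3.08231 × 187.57 = 578.149 g.

578.15 g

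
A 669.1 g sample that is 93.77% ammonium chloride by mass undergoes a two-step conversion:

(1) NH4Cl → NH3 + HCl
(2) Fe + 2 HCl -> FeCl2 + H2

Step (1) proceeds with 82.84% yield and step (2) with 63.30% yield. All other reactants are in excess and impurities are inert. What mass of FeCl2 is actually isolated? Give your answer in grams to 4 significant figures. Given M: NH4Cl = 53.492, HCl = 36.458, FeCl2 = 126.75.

Pure NH4Cl = 669.1 × 0.9377 = 627.42 g.
n(NH4Cl) = 627.42 / 53.492 = 11.729 mol.
Step 1 (NH4Cl:HCl = 1:1): theoretical n(HCl) = 11.729 mol; at 82.84% yield, n(HCl) = 9.7164 mol.
Step 2 (HCl:FeCl2 = 2:1): theoretical n(FeCl2) = 4.8582 mol, so theoretical mass = 4.8582 × 126.75 = 615.78 g.
At 63.30% yield, actual mass of FeCl2 = 615.78 × 0.6330 = 389.79 g.

389.8 g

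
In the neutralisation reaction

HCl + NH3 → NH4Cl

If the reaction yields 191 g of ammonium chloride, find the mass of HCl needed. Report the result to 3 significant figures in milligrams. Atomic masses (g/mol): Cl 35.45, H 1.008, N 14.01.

130000 mg

M(NH4Cl) = 14.01 + 4(1.008) + 35.45 = 53.492 g/mol.
M(HCl) = 1.008 + 35.45 = 36.458 g/mol.
n(NH4Cl) = 191.0 g / 53.492 g/mol = 3.571 mol.
From the equation the NH4Cl:HCl mole ratio is 1:1, so n(HCl) = 3.571 × 1/1 = 3.571 mol.
Mass of HCl = 3.571 mol × 36.458 g/mol = 130.2 g.
Converting to mg: 130.2 g = 130000 mg.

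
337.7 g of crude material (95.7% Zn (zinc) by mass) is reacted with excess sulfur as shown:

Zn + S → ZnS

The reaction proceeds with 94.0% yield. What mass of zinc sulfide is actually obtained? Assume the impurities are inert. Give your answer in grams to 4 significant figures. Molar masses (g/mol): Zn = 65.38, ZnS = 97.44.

Pure Zn available = 337.7 g × 0.957 = 323.18 g.
n(Zn) = 323.18 g / 65.38 g/mol = 4.9431 mol.
From the equation the Zn:ZnS mole ratio is 1:1, so n(ZnS) = 4.9431 × 1/1 = 4.9431 mol.
Mass of ZnS = 4.9431 mol × 97.44 g/mol = 481.65 g.
Actual mass collected = 481.65 g × 0.940 = 452.75 g.

452.8 g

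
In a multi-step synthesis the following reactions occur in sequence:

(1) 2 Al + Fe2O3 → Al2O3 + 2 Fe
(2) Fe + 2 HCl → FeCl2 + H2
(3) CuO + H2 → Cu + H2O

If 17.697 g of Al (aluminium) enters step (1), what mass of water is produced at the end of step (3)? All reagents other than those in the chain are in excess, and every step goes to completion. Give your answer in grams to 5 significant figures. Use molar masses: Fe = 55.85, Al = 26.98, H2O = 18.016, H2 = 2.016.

11.817 g

n(Al) = 17.697 / 26.98 = 0.655930 mol.
Reaction (1): Al→Fe ratio 2:2 ⇒ n(Fe) = 0.655930 mol.
Reaction (2): Fe→H2 ratio 1:1 ⇒ n(H2) = 0.655930 mol.
Reaction (3): H2→H2O ratio 1:1 ⇒ n(H2O) = 0.655930 mol.
Mass of H2O = 0.655930 × 18.016 = 11.8172 g.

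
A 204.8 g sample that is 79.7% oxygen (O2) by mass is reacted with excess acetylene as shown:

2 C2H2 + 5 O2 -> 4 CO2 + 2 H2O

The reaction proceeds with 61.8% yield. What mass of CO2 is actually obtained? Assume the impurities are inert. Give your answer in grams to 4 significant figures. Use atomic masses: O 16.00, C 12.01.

Pure O2 available = 204.8 g × 0.797 = 163.23 g.
M(O2) = 2(16.00) = 32.00 g/mol.
M(CO2) = 12.01 + 2(16.00) = 44.01 g/mol.
n(O2) = 163.23 g / 32.00 g/mol = 5.1008 mol.
From the equation the O2:CO2 mole ratio is 5:4, so n(CO2) = 5.1008 × 4/5 = 4.0806 mol.
Mass of CO2 = 4.0806 mol × 44.01 g/mol = 179.59 g.
Actual mass collected = 179.59 g × 0.618 = 110.99 g.

111.0 g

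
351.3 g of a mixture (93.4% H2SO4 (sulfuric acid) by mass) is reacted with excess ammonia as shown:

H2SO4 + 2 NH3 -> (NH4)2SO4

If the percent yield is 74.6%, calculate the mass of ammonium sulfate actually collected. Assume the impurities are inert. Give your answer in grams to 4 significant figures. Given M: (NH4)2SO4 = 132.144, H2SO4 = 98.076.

Pure H2SO4 available = 351.3 g × 0.934 = 328.11 g.
n(H2SO4) = 328.11 g / 98.076 g/mol = 3.3455 mol.
From the equation the H2SO4:(NH4)2SO4 mole ratio is 1:1, so n((NH4)2SO4) = 3.3455 × 1/1 = 3.3455 mol.
Mass of (NH4)2SO4 = 3.3455 mol × 132.144 g/mol = 442.09 g.
Actual mass collected = 442.09 g × 0.746 = 329.80 g.

329.8 g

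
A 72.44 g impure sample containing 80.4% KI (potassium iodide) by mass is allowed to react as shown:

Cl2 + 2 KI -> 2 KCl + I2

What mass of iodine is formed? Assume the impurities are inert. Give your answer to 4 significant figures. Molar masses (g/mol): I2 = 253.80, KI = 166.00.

Mass of pure KI = 72.44 g × 0.804 = 58.242 g.
n(KI) = 58.242 g / 166.00 g/mol = 0.35085 mol.
From the equation the KI:I2 mole ratio is 2:1, so n(I2) = 0.35085 × 1/2 = 0.17543 mol.
Mass of I2 = 0.17543 mol × 253.80 g/mol = 44.523 g.

44.52 g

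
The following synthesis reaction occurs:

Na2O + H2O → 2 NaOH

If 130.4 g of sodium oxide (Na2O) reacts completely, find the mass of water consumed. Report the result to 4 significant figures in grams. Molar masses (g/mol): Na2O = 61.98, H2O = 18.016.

37.90 g

n(Na2O) = 130.40 g / 61.98 g/mol = 2.1039 mol.
From the equation the Na2O:H2O mole ratio is 1:1, so n(H2O) = 2.1039 × 1/1 = 2.1039 mol.
Mass of H2O = 2.1039 mol × 18.016 g/mol = 37.904 g.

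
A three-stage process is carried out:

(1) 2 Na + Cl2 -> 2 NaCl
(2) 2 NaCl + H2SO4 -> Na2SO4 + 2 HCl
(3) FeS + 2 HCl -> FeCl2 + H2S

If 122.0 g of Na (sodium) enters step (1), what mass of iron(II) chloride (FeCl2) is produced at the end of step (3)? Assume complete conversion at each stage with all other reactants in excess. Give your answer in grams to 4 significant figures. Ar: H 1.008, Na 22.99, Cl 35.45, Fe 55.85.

336.3 g

M(Na) = 22.99 g/mol.
M(FeCl2) = 55.85 + 2(35.45) = 126.75 g/mol.
n(Na) = 122.0 / 22.99 = 5.3067 mol.
Reaction (1): Na→NaCl ratio 2:2 ⇒ n(NaCl) = 5.3067 mol.
Reaction (2): NaCl→HCl ratio 2:2 ⇒ n(HCl) = 5.3067 mol.
Reaction (3): HCl→FeCl2 ratio 2:1 ⇒ n(FeCl2) = 2.6533 mol.
Mass of FeCl2 = 2.6533 × 126.75 = 336.31 g.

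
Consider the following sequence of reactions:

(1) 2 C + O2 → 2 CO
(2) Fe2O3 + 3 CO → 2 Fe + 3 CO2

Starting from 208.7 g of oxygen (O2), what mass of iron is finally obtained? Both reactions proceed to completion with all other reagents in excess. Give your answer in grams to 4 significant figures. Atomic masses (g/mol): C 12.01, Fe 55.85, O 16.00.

485.7 g

M(O2) = 2(16.00) = 32.00 g/mol.
M(Fe) = 55.85 g/mol.
n(O2) = 208.70 / 32.00 = 6.5219 mol.
Step 1 gives a 1:2 ratio of O2 to CO, so n(CO) = 13.044 mol.
In step 2 the CO:Fe ratio is 3:2, so n(Fe) = 8.6958 mol.
Mass of Fe = 8.6958 × 55.85 = 485.66 g.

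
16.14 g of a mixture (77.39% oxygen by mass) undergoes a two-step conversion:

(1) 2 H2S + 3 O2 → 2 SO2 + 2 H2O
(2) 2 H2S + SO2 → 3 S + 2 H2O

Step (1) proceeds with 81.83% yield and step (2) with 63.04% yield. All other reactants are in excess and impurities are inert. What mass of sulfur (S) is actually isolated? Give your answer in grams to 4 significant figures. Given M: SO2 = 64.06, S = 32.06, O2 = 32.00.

Pure O2 = 16.14 × 0.7739 = 12.491 g.
n(O2) = 12.491 / 32.00 = 0.39034 mol.
Step 1 (O2:SO2 = 3:2): theoretical n(SO2) = 0.26022 mol; at 81.83% yield, n(SO2) = 0.21294 mol.
Step 2 (SO2:S = 1:3): theoretical n(S) = 0.63882 mol, so theoretical mass = 0.63882 × 32.06 = 20.481 g.
At 63.04% yield, actual mass of S = 20.481 × 0.6304 = 12.911 g.

12.91 g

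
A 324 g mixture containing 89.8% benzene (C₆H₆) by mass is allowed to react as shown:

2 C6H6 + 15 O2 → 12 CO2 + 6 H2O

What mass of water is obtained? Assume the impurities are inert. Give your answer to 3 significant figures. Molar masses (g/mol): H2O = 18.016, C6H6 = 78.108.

201 g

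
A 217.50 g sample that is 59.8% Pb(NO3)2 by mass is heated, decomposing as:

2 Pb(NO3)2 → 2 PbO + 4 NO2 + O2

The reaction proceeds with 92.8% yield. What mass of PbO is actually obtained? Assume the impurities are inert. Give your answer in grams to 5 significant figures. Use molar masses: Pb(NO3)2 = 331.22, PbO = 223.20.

Pure Pb(NO3)2 available = 217.50 g × 0.598 = 130.065 g.
n(Pb(NO3)2) = 130.065 g / 331.22 g/mol = 0.392685 mol.
From the equation the Pb(NO3)2:PbO mole ratio is 2:2, so n(PbO) = 0.392685 × 2/2 = 0.392685 mol.
Mass of PbO = 0.392685 mol × 223.20 g/mol = 87.6472 g.
Actual mass collected = 87.6472 g × 0.928 = 81.3366 g.

81.337 g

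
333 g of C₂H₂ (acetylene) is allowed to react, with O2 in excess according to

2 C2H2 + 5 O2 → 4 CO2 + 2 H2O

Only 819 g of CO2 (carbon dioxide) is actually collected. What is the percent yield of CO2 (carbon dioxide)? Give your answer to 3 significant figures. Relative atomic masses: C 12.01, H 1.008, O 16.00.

M(C2H2) = 2(12.01) + 2(1.008) = 26.036 g/mol.
M(CO2) = 12.01 + 2(16.00) = 44.01 g/mol.
n(C2H2) = 333.0 g / 26.036 g/mol = 12.79 mol.
From the equation the C2H2:CO2 mole ratio is 2:4, so n(CO2) = 12.79 × 4/2 = 25.58 mol.
Mass of CO2 = 25.58 mol × 44.01 g/mol = 1126 g.
This is the theoretical yield. Percent yield = 819 g / 1126 g × 100% = 72.75%.

72.7 %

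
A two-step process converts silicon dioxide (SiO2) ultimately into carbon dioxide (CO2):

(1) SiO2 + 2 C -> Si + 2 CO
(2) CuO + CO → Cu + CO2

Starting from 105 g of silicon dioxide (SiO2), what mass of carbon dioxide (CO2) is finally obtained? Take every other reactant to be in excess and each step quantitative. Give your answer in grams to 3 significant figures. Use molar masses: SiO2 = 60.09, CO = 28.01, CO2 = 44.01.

154 g

n(SiO2) = 105.0 / 60.09 = 1.747 mol.
Step 1 gives a 1:2 ratio of SiO2 to CO, so n(CO) = 3.495 mol.
In step 2 the CO:CO2 ratio is 1:1, so n(CO2) = 3.495 mol.
Mass of CO2 = 3.495 × 44.01 = 153.8 g.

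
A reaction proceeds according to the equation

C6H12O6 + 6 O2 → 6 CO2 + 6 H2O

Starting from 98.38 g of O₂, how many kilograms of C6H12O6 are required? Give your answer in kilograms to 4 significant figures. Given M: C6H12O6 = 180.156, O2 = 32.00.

n(O2) = 98.380 g / 32.00 g/mol = 3.0744 mol.
From the equation the O2:C6H12O6 mole ratio is 6:1, so n(C6H12O6) = 3.0744 × 1/6 = 0.51240 mol.
Mass of C6H12O6 = 0.51240 mol × 180.156 g/mol = 92.311 g.
Converting to kg: 92.311 g = 0.09231 kg.

0.09231 kg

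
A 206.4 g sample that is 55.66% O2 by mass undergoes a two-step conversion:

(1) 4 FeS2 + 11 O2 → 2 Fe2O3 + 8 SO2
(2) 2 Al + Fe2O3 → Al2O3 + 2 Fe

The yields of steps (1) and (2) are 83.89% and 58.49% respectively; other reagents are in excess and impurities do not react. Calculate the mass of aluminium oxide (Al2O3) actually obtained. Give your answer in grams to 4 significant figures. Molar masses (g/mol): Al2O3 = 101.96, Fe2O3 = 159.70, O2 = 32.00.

Pure O2 = 206.4 × 0.5566 = 114.88 g.
n(O2) = 114.88 / 32.00 = 3.5901 mol.
Step 1 (O2:Fe2O3 = 11:2): theoretical n(Fe2O3) = 0.65274 mol; at 83.89% yield, n(Fe2O3) = 0.54758 mol.
Step 2 (Fe2O3:Al2O3 = 1:1): theoretical n(Al2O3) = 0.54758 mol, so theoretical mass = 0.54758 × 101.96 = 55.832 g.
At 58.49% yield, actual mass of Al2O3 = 55.832 × 0.5849 = 32.656 g.

32.66 g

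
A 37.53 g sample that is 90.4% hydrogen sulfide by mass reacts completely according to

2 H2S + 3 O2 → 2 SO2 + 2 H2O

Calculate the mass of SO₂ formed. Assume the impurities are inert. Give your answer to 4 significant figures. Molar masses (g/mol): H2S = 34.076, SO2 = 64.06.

Mass of pure H2S = 37.53 g × 0.904 = 33.927 g.
n(H2S) = 33.927 g / 34.076 g/mol = 0.99563 mol.
From the equation the H2S:SO2 mole ratio is 2:2, so n(SO2) = 0.99563 × 2/2 = 0.99563 mol.
Mass of SO2 = 0.99563 mol × 64.06 g/mol = 63.780 g.

63.78 g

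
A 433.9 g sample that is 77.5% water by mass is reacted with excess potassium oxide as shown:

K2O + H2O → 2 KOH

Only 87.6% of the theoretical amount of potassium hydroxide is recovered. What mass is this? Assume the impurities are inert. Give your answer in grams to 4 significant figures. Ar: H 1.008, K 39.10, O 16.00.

Pure H2O available = 433.9 g × 0.775 = 336.27 g.
M(H2O) = 2(1.008) + 16.00 = 18.016 g/mol.
M(KOH) = 39.10 + 16.00 + 1.008 = 56.108 g/mol.
n(H2O) = 336.27 g / 18.016 g/mol = 18.665 mol.
From the equation the H2O:KOH mole ratio is 1:2, so n(KOH) = 18.665 × 2/1 = 37.330 mol.
Mass of KOH = 37.330 mol × 56.108 g/mol = 2094.5 g.
Actual mass collected = 2094.5 g × 0.876 = 1834.8 g.

1835 g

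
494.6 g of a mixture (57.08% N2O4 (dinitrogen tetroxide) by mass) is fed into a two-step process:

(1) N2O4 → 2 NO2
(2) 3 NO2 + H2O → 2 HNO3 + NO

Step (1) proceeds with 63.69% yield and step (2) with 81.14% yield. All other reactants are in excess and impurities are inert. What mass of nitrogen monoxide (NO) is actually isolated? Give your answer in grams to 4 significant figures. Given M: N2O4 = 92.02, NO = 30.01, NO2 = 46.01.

Pure N2O4 = 494.6 × 0.5708 = 282.32 g.
n(N2O4) = 282.32 / 92.02 = 3.0680 mol.
Step 1 (N2O4:NO2 = 1:2): theoretical n(NO2) = 6.1360 mol; at 63.69% yield, n(NO2) = 3.9080 mol.
Step 2 (NO2:NO = 3:1): theoretical n(NO) = 1.3027 mol, so theoretical mass = 1.3027 × 30.01 = 39.093 g.
At 81.14% yield, actual mass of NO = 39.093 × 0.8114 = 31.720 g.

31.72 g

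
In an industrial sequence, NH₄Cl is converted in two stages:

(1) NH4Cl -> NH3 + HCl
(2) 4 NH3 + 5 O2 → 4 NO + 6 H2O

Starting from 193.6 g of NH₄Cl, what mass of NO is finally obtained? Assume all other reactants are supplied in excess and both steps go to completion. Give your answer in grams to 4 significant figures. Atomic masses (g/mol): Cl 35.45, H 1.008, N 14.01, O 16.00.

108.6 g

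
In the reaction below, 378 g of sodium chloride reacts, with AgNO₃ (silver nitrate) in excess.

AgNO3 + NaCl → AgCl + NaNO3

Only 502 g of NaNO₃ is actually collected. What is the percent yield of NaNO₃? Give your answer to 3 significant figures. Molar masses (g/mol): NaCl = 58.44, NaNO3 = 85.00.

91.3 %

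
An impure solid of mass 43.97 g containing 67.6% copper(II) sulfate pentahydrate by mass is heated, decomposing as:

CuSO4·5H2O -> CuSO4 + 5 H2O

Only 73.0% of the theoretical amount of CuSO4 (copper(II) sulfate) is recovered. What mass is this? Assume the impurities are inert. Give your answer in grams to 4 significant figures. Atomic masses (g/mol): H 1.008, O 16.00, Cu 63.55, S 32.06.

13.87 g

Pure CuSO4·5H2O available = 43.97 g × 0.676 = 29.724 g.
M(CuSO4·5H2O) = 63.55 + 32.06 + 9(16.00) + 10(1.008) = 249.69 g/mol.
M(CuSO4) = 63.55 + 32.06 + 4(16.00) = 159.61 g/mol.
n(CuSO4·5H2O) = 29.724 g / 249.69 g/mol = 0.11904 mol.
From the equation the CuSO4·5H2O:CuSO4 mole ratio is 1:1, so n(CuSO4) = 0.11904 × 1/1 = 0.11904 mol.
Mass of CuSO4 = 0.11904 mol × 159.61 g/mol = 19.000 g.
Actual mass collected = 19.000 g × 0.730 = 13.870 g.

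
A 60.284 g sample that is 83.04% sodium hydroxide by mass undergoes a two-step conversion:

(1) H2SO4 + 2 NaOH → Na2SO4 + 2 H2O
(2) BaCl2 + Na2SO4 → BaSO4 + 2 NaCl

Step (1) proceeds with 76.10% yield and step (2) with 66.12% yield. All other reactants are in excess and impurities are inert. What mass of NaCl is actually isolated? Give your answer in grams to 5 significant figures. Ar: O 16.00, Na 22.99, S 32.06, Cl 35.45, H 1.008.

36.803 g

Pure NaOH = 60.284 × 0.8304 = 50.0598 g.
M(NaOH) = 22.99 + 16.00 + 1.008 = 39.998 g/mol.
M(NaCl) = 22.99 + 35.45 = 58.44 g/mol.
n(NaOH) = 50.0598 / 39.998 = 1.25156 mol.
Step 1 (NaOH:Na2SO4 = 2:1): theoretical n(Na2SO4) = 0.625779 mol; at 76.10% yield, n(Na2SO4) = 0.476218 mol.
Step 2 (Na2SO4:NaCl = 1:2): theoretical n(NaCl) = 0.952436 mol, so theoretical mass = 0.952436 × 58.44 = 55.6604 g.
At 66.12% yield, actual mass of NaCl = 55.6604 × 0.6612 = 36.8026 g.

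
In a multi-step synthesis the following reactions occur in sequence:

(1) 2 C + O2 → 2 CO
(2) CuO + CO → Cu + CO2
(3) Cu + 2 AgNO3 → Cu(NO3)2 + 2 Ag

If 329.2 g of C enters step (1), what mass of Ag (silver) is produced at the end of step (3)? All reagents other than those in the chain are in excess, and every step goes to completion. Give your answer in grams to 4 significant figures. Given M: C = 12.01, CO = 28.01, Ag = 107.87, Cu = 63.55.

5914 g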